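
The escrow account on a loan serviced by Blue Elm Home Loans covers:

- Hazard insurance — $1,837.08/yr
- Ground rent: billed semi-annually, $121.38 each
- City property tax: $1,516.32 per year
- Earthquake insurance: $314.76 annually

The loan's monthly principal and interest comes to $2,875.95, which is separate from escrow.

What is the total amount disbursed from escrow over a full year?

Hazard insurance: $1,837.08/yr
Ground rent: $121.38 × 2 = $242.76/yr
City property tax: $1,516.32/yr
Earthquake insurance: $314.76/yr
Combined annual = $3,910.92

$3,910.92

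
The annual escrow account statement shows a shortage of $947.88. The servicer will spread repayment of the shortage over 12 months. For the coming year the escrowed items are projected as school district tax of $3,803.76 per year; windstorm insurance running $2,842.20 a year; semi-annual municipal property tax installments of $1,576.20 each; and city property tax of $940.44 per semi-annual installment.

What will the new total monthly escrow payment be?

School district tax = $3,803.76/yr
Windstorm insurance = $2,842.20/yr
Municipal property tax = $1,576.20 × 2 = $3,152.40/yr
City property tax = $940.44 × 2 = $1,880.88/yr
Yearly total = $3,803.76 + $2,842.20 + $3,152.40 + $1,880.88 = $11,679.24
Base monthly escrow = $11,679.24 ÷ 12 = $973.27
Shortage spread = $947.88 / 12 = $78.99/mo
Adjusted monthly = $973.27 + $78.99 = $1,052.26

$1,052.26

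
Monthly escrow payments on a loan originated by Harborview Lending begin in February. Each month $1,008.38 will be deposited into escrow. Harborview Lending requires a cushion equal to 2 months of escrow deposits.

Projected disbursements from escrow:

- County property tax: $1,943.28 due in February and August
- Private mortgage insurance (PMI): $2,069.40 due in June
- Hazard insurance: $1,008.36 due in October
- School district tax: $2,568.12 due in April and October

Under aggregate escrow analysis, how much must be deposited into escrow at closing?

Cushion = 2 × $1,008.38 = $2,016.76
Trial balance (start $0, +$1,008.38 each month, − disbursements):
  Feb: +$1,008.38 − $1,943.28 → -$934.90
  Mar: +$1,008.38 → $73.48
  Apr: +$1,008.38 − $2,568.12 → -$1,486.26
  May: +$1,008.38 → -$477.88
  Jun: +$1,008.38 − $2,069.40 → -$1,538.90
  Jul: +$1,008.38 → -$530.52
  Aug: +$1,008.38 − $1,943.28 → -$1,465.42
  Sep: +$1,008.38 → -$457.04
  Oct: +$1,008.38 − $3,576.48 → -$3,025.14
  Nov: +$1,008.38 → -$2,016.76
  Dec: +$1,008.38 → -$1,008.38
  Jan: +$1,008.38 → $0.00
Lowest trial balance = -$3,025.14 (Oct)
Initial deposit = cushion − low point = $2,016.76 − (-$3,025.14) = $5,041.90

$5,041.90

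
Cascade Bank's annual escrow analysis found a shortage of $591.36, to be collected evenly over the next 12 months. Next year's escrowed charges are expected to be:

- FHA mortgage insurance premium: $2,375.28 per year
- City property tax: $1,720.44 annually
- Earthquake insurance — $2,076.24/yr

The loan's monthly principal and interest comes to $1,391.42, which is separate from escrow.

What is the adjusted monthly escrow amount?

FHA mortgage insurance premium = $2,375.28
City property tax = $1,720.44
Earthquake insurance = $2,076.24
Total per year = $6,171.96
Per month = $6,171.96 ÷ 12 = $514.33
Shortage spread = $591.36 ÷ 12 = $49.28/mo
Adjusted monthly = $514.33 + $49.28 = $563.61

$563.61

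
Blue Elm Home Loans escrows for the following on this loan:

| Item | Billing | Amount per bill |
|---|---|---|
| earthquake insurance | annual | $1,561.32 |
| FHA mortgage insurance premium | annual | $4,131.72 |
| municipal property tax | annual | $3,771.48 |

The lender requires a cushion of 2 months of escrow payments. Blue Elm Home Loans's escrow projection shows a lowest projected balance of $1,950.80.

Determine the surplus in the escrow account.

Earthquake insurance: $1,561.32
FHA mortgage insurance premium: $4,131.72
Municipal property tax: $3,771.48
Total annual escrow = $1,561.32 + $4,131.72 + $3,771.48 = $9,464.52
Per month = $9,464.52 ÷ 12 = $788.71
Required cushion = 2 × $788.71 = $1,577.42
Surplus = $1,950.80 − $1,577.42 = $373.38

$373.38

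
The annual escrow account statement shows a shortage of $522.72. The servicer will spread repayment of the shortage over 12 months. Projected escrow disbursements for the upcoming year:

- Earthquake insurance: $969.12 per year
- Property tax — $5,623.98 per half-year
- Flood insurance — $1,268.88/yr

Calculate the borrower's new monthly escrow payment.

Earthquake insurance = $969.12
Property tax = $5,623.98 × 2 = $11,247.96
Flood insurance = $1,268.88
Total annual escrow = $969.12 + $11,247.96 + $1,268.88 = $13,485.96
Per month = $13,485.96 / 12 = $1,123.83
Shortage per month = $522.72 ÷ 12 = $43.56
Adjusted monthly = $1,123.83 + $43.56 = $1,167.39

$1,167.39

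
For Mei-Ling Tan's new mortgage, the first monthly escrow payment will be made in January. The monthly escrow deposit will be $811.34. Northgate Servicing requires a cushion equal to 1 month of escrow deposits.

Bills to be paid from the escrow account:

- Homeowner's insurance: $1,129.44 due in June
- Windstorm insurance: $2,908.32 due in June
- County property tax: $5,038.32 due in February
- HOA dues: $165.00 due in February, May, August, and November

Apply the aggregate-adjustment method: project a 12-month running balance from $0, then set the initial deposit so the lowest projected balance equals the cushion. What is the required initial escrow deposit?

$5,349.38

Cushion = 1 × $811.34 = $811.34
Trial balance (start $0, +$811.34 each month, − disbursements):
  Jan: +$811.34 → $811.34
  Feb: +$811.34 − $5,203.32 → -$3,580.64
  Mar: +$811.34 → -$2,769.30
  Apr: +$811.34 → -$1,957.96
  May: +$811.34 − $165.00 → -$1,311.62
  Jun: +$811.34 − $4,037.76 → -$4,538.04
  Jul: +$811.34 → -$3,726.70
  Aug: +$811.34 − $165.00 → -$3,080.36
  Sep: +$811.34 → -$2,269.02
  Oct: +$811.34 → -$1,457.68
  Nov: +$811.34 − $165.00 → -$811.34
  Dec: +$811.34 → $0.00
Lowest trial balance = -$4,538.04 (Jun)
Initial deposit = cushion − low point = $811.34 − (-$4,538.04) = $5,349.38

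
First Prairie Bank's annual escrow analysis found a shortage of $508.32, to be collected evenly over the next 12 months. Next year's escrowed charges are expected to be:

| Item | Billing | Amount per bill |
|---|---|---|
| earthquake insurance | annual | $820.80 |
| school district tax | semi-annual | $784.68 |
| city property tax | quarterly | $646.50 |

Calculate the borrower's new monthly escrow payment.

Earthquake insurance: $820.80/yr
School district tax: $784.68 × 2 = $1,569.36/yr
City property tax: $646.50 × 4 = $2,586.00/yr
Yearly total = $4,976.16
Base monthly escrow = $4,976.16 ÷ 12 = $414.68
Shortage per month = $508.32 ÷ 12 = $42.36
Adjusted monthly = $414.68 + $42.36 = $457.04

$457.04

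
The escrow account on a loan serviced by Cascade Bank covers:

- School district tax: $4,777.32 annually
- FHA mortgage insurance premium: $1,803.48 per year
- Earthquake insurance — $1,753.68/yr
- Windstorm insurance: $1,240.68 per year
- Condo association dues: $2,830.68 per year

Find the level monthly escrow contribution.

School district tax: $4,777.32
FHA mortgage insurance premium: $1,803.48
Earthquake insurance: $1,753.68
Windstorm insurance: $1,240.68
Condo association dues: $2,830.68
Yearly total = $12,405.84
Monthly escrow = $12,405.84 ÷ 12 = $1,033.82

$1,033.82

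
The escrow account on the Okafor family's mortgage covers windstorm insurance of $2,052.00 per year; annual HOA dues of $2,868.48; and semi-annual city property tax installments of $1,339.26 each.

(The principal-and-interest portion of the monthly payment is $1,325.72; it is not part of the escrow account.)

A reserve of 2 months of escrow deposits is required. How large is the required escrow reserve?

Windstorm insurance: $2,052.00/yr
HOA dues: $2,868.48/yr
City property tax: $1,339.26 × 2 = $2,678.52/yr
Combined annual = $2,052.00 + $2,868.48 + $2,678.52 = $7,599.00
Base monthly escrow = $7,599.00 / 12 = $633.25
Reserve = 2 × $633.25 = $1,266.50

$1,266.50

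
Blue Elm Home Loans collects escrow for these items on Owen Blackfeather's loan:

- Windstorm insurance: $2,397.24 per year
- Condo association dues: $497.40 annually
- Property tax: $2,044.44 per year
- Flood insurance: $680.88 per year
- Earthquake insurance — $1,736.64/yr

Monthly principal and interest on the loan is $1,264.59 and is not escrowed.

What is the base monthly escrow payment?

$613.05

Windstorm insurance = $2,397.24 per year
Condo association dues = $497.40 per year
Property tax = $2,044.44 per year
Flood insurance = $680.88 per year
Earthquake insurance = $1,736.64 per year
Total annual escrow = $2,397.24 + $497.40 + $2,044.44 + $680.88 + $1,736.64 = $7,356.60
Base monthly escrow = $7,356.60 ÷ 12 = $613.05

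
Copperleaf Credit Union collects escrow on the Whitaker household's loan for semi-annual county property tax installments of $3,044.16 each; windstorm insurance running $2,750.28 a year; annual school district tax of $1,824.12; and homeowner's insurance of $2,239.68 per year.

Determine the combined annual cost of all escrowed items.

County property tax = $3,044.16 × 2 = $6,088.32 per year
Windstorm insurance = $2,750.28 per year
School district tax = $1,824.12 per year
Homeowner's insurance = $2,239.68 per year
Total per year = $12,902.40

$12,902.40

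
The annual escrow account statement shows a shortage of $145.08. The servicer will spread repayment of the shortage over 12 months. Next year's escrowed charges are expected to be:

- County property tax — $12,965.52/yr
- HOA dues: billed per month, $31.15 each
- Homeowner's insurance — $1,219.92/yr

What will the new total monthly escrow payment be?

County property tax — $12,965.52/yr
HOA dues — $31.15 × 12 = $373.80/yr
Homeowner's insurance — $1,219.92/yr
Total annual escrow = $14,559.24
Monthly = $14,559.24 ÷ 12 = $1,213.27
Shortage per month = $145.08 / 12 = $12.09
New monthly escrow = $1,213.27 + $12.09 = $1,225.36

$1,225.36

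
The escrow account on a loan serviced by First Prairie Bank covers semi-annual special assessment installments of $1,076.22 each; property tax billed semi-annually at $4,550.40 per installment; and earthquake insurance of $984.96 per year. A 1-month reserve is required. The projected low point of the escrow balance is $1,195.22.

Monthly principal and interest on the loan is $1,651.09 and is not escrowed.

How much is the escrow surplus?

Special assessment — $1,076.22 × 2 = $2,152.44 per year
Property tax — $4,550.40 × 2 = $9,100.80 per year
Earthquake insurance — $984.96 per year
Total per year = $12,238.20
Monthly = $12,238.20 / 12 = $1,019.85
Required reserve = 1 × $1,019.85 = $1,019.85
Surplus = $1,195.22 − $1,019.85 = $175.37

$175.37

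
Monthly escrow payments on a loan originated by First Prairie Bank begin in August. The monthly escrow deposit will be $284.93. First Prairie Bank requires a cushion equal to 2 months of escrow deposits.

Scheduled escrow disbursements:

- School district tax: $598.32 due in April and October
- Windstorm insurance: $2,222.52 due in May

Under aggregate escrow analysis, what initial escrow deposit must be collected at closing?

Cushion = 2 × $284.93 = $569.86
Trial balance (start $0, +$284.93 each month, − disbursements):
  Aug: +$284.93 → $284.93
  Sep: +$284.93 → $569.86
  Oct: +$284.93 − $598.32 → $256.47
  Nov: +$284.93 → $541.40
  Dec: +$284.93 → $826.33
  Jan: +$284.93 → $1,111.26
  Feb: +$284.93 → $1,396.19
  Mar: +$284.93 → $1,681.12
  Apr: +$284.93 − $598.32 → $1,367.73
  May: +$284.93 − $2,222.52 → -$569.86
  Jun: +$284.93 → -$284.93
  Jul: +$284.93 → $0.00
Lowest trial balance = -$569.86 (May)
Initial deposit = cushion − low point = $569.86 − (-$569.86) = $1,139.72

$1,139.72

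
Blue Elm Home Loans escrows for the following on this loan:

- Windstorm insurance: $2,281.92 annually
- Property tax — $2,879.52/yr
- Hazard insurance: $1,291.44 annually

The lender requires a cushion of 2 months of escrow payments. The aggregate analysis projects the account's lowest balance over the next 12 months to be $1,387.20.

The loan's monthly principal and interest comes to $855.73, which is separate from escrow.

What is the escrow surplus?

$311.72

Windstorm insurance: $2,281.92/yr
Property tax: $2,879.52/yr
Hazard insurance: $1,291.44/yr
Total per year = $2,281.92 + $2,879.52 + $1,291.44 = $6,452.88
Per month = $6,452.88 ÷ 12 = $537.74
Cushion = 2 × $537.74 = $1,075.48
Excess over cushion: $1,387.20 − $1,075.48 = $311.72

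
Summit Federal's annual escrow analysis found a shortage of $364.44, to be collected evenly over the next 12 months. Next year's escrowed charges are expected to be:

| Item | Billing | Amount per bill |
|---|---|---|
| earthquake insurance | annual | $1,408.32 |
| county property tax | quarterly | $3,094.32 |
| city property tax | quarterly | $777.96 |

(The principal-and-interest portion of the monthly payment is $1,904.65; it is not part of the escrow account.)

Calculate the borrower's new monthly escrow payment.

$1,438.49

Earthquake insurance — $1,408.32 per year
County property tax — $3,094.32 × 4 = $12,377.28 per year
City property tax — $777.96 × 4 = $3,111.84 per year
Combined annual = $1,408.32 + $12,377.28 + $3,111.84 = $16,897.44
Monthly = $16,897.44 / 12 = $1,408.12
Monthly shortage recovery: $364.44 / 12 = $30.37
Adjusted monthly = $1,408.12 + $30.37 = $1,438.49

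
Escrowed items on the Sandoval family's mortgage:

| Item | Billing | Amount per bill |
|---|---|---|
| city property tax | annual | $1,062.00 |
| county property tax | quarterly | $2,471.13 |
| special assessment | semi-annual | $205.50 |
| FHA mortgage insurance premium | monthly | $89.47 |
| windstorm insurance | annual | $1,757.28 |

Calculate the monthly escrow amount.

$1,182.37

City property tax = $1,062.00
County property tax = $2,471.13 × 4 = $9,884.52
Special assessment = $205.50 × 2 = $411.00
FHA mortgage insurance premium = $89.47 × 12 = $1,073.64
Windstorm insurance = $1,757.28
Total annual escrow = $1,062.00 + $9,884.52 + $411.00 + $1,073.64 + $1,757.28 = $14,188.44
Base monthly escrow = $14,188.44 ÷ 12 = $1,182.37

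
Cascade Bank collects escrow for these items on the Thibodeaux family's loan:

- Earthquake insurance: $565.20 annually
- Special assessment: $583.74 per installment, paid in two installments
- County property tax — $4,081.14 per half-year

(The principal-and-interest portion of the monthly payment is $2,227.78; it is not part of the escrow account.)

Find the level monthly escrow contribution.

Earthquake insurance — $565.20 per year
Special assessment — $583.74 × 2 = $1,167.48 per year
County property tax — $4,081.14 × 2 = $8,162.28 per year
Total per year = $9,894.96
Base monthly escrow = $9,894.96 ÷ 12 = $824.58

$824.58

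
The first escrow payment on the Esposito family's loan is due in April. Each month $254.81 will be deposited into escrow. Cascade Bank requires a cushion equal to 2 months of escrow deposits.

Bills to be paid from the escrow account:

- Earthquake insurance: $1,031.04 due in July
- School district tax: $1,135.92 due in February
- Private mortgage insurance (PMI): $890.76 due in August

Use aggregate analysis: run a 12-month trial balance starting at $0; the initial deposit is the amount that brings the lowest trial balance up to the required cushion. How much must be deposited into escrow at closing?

Cushion = 2 × $254.81 = $509.62
Trial balance (start $0, +$254.81 each month, − disbursements):
  Apr: +$254.81 → $254.81
  May: +$254.81 → $509.62
  Jun: +$254.81 → $764.43
  Jul: +$254.81 − $1,031.04 → -$11.80
  Aug: +$254.81 − $890.76 → -$647.75
  Sep: +$254.81 → -$392.94
  Oct: +$254.81 → -$138.13
  Nov: +$254.81 → $116.68
  Dec: +$254.81 → $371.49
  Jan: +$254.81 → $626.30
  Feb: +$254.81 − $1,135.92 → -$254.81
  Mar: +$254.81 → $0.00
Lowest trial balance = -$647.75 (Aug)
Initial deposit = cushion − low point = $509.62 − (-$647.75) = $1,157.37

$1,157.37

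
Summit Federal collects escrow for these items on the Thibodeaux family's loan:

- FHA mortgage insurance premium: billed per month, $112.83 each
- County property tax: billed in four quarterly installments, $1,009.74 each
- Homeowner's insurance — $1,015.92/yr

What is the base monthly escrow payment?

$534.07

FHA mortgage insurance premium = $112.83 × 12 = $1,353.96 per year
County property tax = $1,009.74 × 4 = $4,038.96 per year
Homeowner's insurance = $1,015.92 per year
Total annual escrow = $1,353.96 + $4,038.96 + $1,015.92 = $6,408.84
Monthly = $6,408.84 / 12 = $534.07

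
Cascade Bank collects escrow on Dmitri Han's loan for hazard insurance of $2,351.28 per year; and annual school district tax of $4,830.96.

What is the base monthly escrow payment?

Hazard insurance: $2,351.28
School district tax: $4,830.96
Total per year = $2,351.28 + $4,830.96 = $7,182.24
Monthly = $7,182.24 ÷ 12 = $598.52

$598.52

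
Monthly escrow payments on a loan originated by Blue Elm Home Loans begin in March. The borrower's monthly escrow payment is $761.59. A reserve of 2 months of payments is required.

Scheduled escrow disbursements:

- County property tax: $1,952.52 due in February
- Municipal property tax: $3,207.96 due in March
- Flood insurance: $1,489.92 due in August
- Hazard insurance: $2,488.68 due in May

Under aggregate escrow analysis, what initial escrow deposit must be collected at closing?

$4,935.05

Cushion = 2 × $761.59 = $1,523.18
Trial balance (start $0, +$761.59 each month, − disbursements):
  Mar: +$761.59 − $3,207.96 → -$2,446.37
  Apr: +$761.59 → -$1,684.78
  May: +$761.59 − $2,488.68 → -$3,411.87
  Jun: +$761.59 → -$2,650.28
  Jul: +$761.59 → -$1,888.69
  Aug: +$761.59 − $1,489.92 → -$2,617.02
  Sep: +$761.59 → -$1,855.43
  Oct: +$761.59 → -$1,093.84
  Nov: +$761.59 → -$332.25
  Dec: +$761.59 → $429.34
  Jan: +$761.59 → $1,190.93
  Feb: +$761.59 − $1,952.52 → $0.00
Lowest trial balance = -$3,411.87 (May)
Initial deposit = cushion − low point = $1,523.18 − (-$3,411.87) = $4,935.05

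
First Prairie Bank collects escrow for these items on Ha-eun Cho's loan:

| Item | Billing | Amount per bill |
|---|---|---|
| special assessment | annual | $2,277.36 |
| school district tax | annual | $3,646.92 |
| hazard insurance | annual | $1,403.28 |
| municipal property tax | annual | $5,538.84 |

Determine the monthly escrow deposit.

$1,072.20

Special assessment: $2,277.36
School district tax: $3,646.92
Hazard insurance: $1,403.28
Municipal property tax: $5,538.84
Yearly total = $2,277.36 + $3,646.92 + $1,403.28 + $5,538.84 = $12,866.40
Base monthly escrow = $12,866.40 ÷ 12 = $1,072.20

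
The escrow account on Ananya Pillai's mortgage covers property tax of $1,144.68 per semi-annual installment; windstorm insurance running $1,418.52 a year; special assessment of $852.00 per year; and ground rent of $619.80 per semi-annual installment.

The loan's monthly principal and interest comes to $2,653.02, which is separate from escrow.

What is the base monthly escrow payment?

Property tax: $1,144.68 × 2 = $2,289.36 per year
Windstorm insurance: $1,418.52 per year
Special assessment: $852.00 per year
Ground rent: $619.80 × 2 = $1,239.60 per year
Combined annual = $2,289.36 + $1,418.52 + $852.00 + $1,239.60 = $5,799.48
Per month = $5,799.48 / 12 = $483.29

$483.29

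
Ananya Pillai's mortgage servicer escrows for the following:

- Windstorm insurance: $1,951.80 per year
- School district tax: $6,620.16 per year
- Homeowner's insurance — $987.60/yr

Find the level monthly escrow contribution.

$796.63

Windstorm insurance: $1,951.80 per year
School district tax: $6,620.16 per year
Homeowner's insurance: $987.60 per year
Total annual escrow = $1,951.80 + $6,620.16 + $987.60 = $9,559.56
Monthly escrow = $9,559.56 ÷ 12 = $796.63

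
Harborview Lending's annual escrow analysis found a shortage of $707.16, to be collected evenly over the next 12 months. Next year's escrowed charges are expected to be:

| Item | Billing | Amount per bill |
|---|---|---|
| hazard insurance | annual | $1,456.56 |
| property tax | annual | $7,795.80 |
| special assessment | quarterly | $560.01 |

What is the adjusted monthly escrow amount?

Hazard insurance — $1,456.56 per year
Property tax — $7,795.80 per year
Special assessment — $560.01 × 4 = $2,240.04 per year
Total annual escrow = $1,456.56 + $7,795.80 + $2,240.04 = $11,492.40
Per month = $11,492.40 ÷ 12 = $957.70
Shortage spread = $707.16 ÷ 12 = $58.93/mo
New monthly escrow = $957.70 + $58.93 = $1,016.63

$1,016.63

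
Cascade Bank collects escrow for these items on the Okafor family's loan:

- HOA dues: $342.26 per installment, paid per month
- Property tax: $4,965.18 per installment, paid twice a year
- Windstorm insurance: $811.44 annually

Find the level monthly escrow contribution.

$1,237.41

HOA dues — $342.26 × 12 = $4,107.12 per year
Property tax — $4,965.18 × 2 = $9,930.36 per year
Windstorm insurance — $811.44 per year
Combined annual = $4,107.12 + $9,930.36 + $811.44 = $14,848.92
Monthly escrow = $14,848.92 / 12 = $1,237.41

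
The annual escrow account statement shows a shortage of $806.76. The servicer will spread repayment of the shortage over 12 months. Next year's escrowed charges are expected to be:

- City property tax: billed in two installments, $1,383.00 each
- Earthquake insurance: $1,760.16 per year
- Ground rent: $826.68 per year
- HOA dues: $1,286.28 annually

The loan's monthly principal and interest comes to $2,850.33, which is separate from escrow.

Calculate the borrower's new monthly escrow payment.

City property tax = $1,383.00 × 2 = $2,766.00
Earthquake insurance = $1,760.16
Ground rent = $826.68
HOA dues = $1,286.28
Combined annual = $2,766.00 + $1,760.16 + $826.68 + $1,286.28 = $6,639.12
Per month = $6,639.12 ÷ 12 = $553.26
Monthly shortage recovery: $806.76 ÷ 12 = $67.23
Adjusted monthly = $553.26 + $67.23 = $620.49

$620.49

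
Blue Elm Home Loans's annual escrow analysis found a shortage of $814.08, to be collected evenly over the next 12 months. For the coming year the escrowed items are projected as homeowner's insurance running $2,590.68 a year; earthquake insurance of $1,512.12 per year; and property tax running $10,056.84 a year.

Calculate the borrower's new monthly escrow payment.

$1,247.81

Homeowner's insurance: $2,590.68 per year
Earthquake insurance: $1,512.12 per year
Property tax: $10,056.84 per year
Annual escrow total = $14,159.64
Per month = $14,159.64 ÷ 12 = $1,179.97
Monthly shortage recovery: $814.08 / 12 = $67.84
Adjusted monthly = $1,179.97 + $67.84 = $1,247.81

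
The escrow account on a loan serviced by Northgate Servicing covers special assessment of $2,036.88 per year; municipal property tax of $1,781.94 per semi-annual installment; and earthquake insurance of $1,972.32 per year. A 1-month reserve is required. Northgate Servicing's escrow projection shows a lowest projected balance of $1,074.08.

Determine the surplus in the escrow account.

$442.99

Special assessment — $2,036.88 per year
Municipal property tax — $1,781.94 × 2 = $3,563.88 per year
Earthquake insurance — $1,972.32 per year
Yearly total = $2,036.88 + $3,563.88 + $1,972.32 = $7,573.08
Monthly = $7,573.08 ÷ 12 = $631.09
Required reserve = 1 × $631.09 = $631.09
Excess over cushion: $1,074.08 − $631.09 = $442.99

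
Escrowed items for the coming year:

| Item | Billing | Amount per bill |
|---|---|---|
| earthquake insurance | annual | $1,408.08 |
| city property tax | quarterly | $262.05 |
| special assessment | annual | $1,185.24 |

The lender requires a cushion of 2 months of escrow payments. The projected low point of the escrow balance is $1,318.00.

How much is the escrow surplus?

Earthquake insurance = $1,408.08/yr
City property tax = $262.05 × 4 = $1,048.20/yr
Special assessment = $1,185.24/yr
Total per year = $1,408.08 + $1,048.20 + $1,185.24 = $3,641.52
Per month = $3,641.52 ÷ 12 = $303.46
Required cushion = 2 × $303.46 = $606.92
Excess over cushion: $1,318.00 − $606.92 = $711.08

$711.08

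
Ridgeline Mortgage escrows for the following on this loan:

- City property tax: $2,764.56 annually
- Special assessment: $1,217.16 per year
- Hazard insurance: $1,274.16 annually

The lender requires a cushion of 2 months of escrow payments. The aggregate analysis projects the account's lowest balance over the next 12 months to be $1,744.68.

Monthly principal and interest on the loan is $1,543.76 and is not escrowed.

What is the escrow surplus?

$868.70

City property tax = $2,764.56
Special assessment = $1,217.16
Hazard insurance = $1,274.16
Total per year = $2,764.56 + $1,217.16 + $1,274.16 = $5,255.88
Monthly escrow = $5,255.88 / 12 = $437.99
Required reserve = 2 × $437.99 = $875.98
Surplus = $1,744.68 − $875.98 = $868.70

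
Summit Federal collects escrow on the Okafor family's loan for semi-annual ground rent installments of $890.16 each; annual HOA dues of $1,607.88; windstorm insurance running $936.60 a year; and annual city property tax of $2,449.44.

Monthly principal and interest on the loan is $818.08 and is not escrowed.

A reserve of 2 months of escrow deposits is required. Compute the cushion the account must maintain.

Ground rent = $890.16 × 2 = $1,780.32/yr
HOA dues = $1,607.88/yr
Windstorm insurance = $936.60/yr
City property tax = $2,449.44/yr
Combined annual = $1,780.32 + $1,607.88 + $936.60 + $2,449.44 = $6,774.24
Base monthly escrow = $6,774.24 / 12 = $564.52
Reserve = 2 × $564.52 = $1,129.04

$1,129.04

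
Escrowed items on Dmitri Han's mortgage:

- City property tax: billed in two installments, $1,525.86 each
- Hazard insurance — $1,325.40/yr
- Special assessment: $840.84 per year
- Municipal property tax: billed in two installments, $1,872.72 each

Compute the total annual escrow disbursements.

City property tax = $1,525.86 × 2 = $3,051.72 annually
Hazard insurance = $1,325.40 annually
Special assessment = $840.84 annually
Municipal property tax = $1,872.72 × 2 = $3,745.44 annually
Yearly total = $8,963.40

$8,963.40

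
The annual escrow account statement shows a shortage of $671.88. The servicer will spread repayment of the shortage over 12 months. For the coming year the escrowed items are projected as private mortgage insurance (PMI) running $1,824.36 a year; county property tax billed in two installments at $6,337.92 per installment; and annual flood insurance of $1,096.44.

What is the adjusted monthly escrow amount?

$1,355.71

Private mortgage insurance (PMI) — $1,824.36 per year
County property tax — $6,337.92 × 2 = $12,675.84 per year
Flood insurance — $1,096.44 per year
Total annual escrow = $1,824.36 + $12,675.84 + $1,096.44 = $15,596.64
Base monthly escrow = $15,596.64 / 12 = $1,299.72
Monthly shortage recovery: $671.88 / 12 = $55.99
Adjusted monthly = $1,299.72 + $55.99 = $1,355.71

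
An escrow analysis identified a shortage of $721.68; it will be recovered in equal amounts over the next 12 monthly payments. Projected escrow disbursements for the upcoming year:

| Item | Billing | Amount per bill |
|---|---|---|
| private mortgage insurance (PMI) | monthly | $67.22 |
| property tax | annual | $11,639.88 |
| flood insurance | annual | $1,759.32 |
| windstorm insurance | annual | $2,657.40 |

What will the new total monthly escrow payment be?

$1,465.41

Private mortgage insurance (PMI) — $67.22 × 12 = $806.64/yr
Property tax — $11,639.88/yr
Flood insurance — $1,759.32/yr
Windstorm insurance — $2,657.40/yr
Total annual escrow = $806.64 + $11,639.88 + $1,759.32 + $2,657.40 = $16,863.24
Base monthly escrow = $16,863.24 / 12 = $1,405.27
Shortage per month = $721.68 ÷ 12 = $60.14
Adjusted monthly = $1,405.27 + $60.14 = $1,465.41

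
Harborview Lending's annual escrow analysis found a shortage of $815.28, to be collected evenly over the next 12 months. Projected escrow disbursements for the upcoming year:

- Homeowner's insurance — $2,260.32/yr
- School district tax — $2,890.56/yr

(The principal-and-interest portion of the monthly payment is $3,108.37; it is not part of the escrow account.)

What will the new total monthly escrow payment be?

$497.18

Homeowner's insurance: $2,260.32/yr
School district tax: $2,890.56/yr
Yearly total = $5,150.88
Monthly = $5,150.88 ÷ 12 = $429.24
Shortage spread = $815.28 ÷ 12 = $67.94/mo
Adjusted monthly = $429.24 + $67.94 = $497.18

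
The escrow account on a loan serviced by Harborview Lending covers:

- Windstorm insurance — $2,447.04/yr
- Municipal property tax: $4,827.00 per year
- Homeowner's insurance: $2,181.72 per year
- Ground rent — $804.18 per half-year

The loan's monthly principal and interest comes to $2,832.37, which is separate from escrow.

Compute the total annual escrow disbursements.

$11,064.12

Windstorm insurance — $2,447.04 per year
Municipal property tax — $4,827.00 per year
Homeowner's insurance — $2,181.72 per year
Ground rent — $804.18 × 2 = $1,608.36 per year
Total annual escrow = $2,447.04 + $4,827.00 + $2,181.72 + $1,608.36 = $11,064.12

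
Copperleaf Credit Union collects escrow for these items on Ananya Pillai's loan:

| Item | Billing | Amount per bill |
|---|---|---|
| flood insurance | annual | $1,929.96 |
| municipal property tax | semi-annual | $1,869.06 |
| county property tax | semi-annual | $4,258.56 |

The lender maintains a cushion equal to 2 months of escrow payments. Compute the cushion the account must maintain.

Flood insurance = $1,929.96/yr
Municipal property tax = $1,869.06 × 2 = $3,738.12/yr
County property tax = $4,258.56 × 2 = $8,517.12/yr
Annual escrow total = $14,185.20
Monthly = $14,185.20 / 12 = $1,182.10
Required cushion = 2 × $1,182.10 = $2,364.20

$2,364.20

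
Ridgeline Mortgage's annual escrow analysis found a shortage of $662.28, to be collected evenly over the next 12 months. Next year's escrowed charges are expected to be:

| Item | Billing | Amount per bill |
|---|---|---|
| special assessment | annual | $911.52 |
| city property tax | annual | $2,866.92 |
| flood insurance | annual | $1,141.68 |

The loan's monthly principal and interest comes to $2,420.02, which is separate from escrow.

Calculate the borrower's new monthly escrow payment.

Special assessment — $911.52
City property tax — $2,866.92
Flood insurance — $1,141.68
Combined annual = $911.52 + $2,866.92 + $1,141.68 = $4,920.12
Base monthly escrow = $4,920.12 ÷ 12 = $410.01
Shortage spread = $662.28 / 12 = $55.19/mo
Adjusted monthly = $410.01 + $55.19 = $465.20

$465.20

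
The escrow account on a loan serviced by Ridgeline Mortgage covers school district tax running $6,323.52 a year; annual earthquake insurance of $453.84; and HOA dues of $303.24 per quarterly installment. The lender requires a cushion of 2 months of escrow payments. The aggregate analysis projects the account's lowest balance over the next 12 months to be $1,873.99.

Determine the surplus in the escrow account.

School district tax: $6,323.52/yr
Earthquake insurance: $453.84/yr
HOA dues: $303.24 × 4 = $1,212.96/yr
Total per year = $6,323.52 + $453.84 + $1,212.96 = $7,990.32
Monthly = $7,990.32 ÷ 12 = $665.86
Cushion = 2 × $665.86 = $1,331.72
Excess over cushion: $1,873.99 − $1,331.72 = $542.27

$542.27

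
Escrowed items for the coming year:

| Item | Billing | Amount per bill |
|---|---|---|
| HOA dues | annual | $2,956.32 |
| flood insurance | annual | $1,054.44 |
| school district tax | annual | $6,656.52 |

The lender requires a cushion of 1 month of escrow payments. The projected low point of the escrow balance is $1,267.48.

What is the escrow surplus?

HOA dues = $2,956.32/yr
Flood insurance = $1,054.44/yr
School district tax = $6,656.52/yr
Annual escrow total = $2,956.32 + $1,054.44 + $6,656.52 = $10,667.28
Per month = $10,667.28 ÷ 12 = $888.94
Required reserve = 1 × $888.94 = $888.94
Surplus = $1,267.48 − $888.94 = $378.54

$378.54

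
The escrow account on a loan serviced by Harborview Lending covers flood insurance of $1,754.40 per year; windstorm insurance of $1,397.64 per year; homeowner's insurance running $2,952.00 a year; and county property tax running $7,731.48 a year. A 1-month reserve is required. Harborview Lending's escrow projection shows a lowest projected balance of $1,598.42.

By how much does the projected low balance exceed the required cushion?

Flood insurance: $1,754.40/yr
Windstorm insurance: $1,397.64/yr
Homeowner's insurance: $2,952.00/yr
County property tax: $7,731.48/yr
Annual escrow total = $13,835.52
Per month = $13,835.52 ÷ 12 = $1,152.96
Required cushion = 1 × $1,152.96 = $1,152.96
Surplus = $1,598.42 − $1,152.96 = $445.46

$445.46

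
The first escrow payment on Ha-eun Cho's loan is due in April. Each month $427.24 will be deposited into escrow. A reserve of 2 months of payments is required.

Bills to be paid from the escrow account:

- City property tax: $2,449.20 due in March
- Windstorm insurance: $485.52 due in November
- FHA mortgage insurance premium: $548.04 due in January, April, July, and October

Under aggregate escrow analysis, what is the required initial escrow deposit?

$975.28

Cushion = 2 × $427.24 = $854.48
Trial balance (start $0, +$427.24 each month, − disbursements):
  Apr: +$427.24 − $548.04 → -$120.80
  May: +$427.24 → $306.44
  Jun: +$427.24 → $733.68
  Jul: +$427.24 − $548.04 → $612.88
  Aug: +$427.24 → $1,040.12
  Sep: +$427.24 → $1,467.36
  Oct: +$427.24 − $548.04 → $1,346.56
  Nov: +$427.24 − $485.52 → $1,288.28
  Dec: +$427.24 → $1,715.52
  Jan: +$427.24 − $548.04 → $1,594.72
  Feb: +$427.24 → $2,021.96
  Mar: +$427.24 − $2,449.20 → $0.00
Lowest trial balance = -$120.80 (Apr)
Initial deposit = cushion − low point = $854.48 − (-$120.80) = $975.28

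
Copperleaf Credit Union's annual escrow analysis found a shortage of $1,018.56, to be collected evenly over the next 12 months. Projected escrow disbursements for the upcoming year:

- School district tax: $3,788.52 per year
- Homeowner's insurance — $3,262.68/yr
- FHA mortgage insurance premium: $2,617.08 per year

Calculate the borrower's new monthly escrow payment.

$890.57

School district tax = $3,788.52 per year
Homeowner's insurance = $3,262.68 per year
FHA mortgage insurance premium = $2,617.08 per year
Total per year = $3,788.52 + $3,262.68 + $2,617.08 = $9,668.28
Per month = $9,668.28 ÷ 12 = $805.69
Monthly shortage recovery: $1,018.56 ÷ 12 = $84.88
New monthly escrow = $805.69 + $84.88 = $890.57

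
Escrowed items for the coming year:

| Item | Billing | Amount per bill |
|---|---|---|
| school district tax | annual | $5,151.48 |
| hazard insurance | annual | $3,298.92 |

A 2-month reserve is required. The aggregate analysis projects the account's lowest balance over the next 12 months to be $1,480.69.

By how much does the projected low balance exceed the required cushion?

School district tax — $5,151.48
Hazard insurance — $3,298.92
Annual escrow total = $5,151.48 + $3,298.92 = $8,450.40
Base monthly escrow = $8,450.40 ÷ 12 = $704.20
Required cushion = 2 × $704.20 = $1,408.40
Excess over cushion: $1,480.69 − $1,408.40 = $72.29

$72.29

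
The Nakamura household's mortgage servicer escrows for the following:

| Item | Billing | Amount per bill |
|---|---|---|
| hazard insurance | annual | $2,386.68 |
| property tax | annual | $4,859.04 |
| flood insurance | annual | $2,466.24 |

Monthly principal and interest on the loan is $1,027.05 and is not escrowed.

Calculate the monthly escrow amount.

Hazard insurance: $2,386.68 per year
Property tax: $4,859.04 per year
Flood insurance: $2,466.24 per year
Total annual escrow = $9,711.96
Monthly escrow = $9,711.96 ÷ 12 = $809.33

$809.33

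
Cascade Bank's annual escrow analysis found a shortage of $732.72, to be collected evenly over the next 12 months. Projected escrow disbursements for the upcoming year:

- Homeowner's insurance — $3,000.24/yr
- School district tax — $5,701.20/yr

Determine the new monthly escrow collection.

Homeowner's insurance = $3,000.24 per year
School district tax = $5,701.20 per year
Yearly total = $3,000.24 + $5,701.20 = $8,701.44
Monthly = $8,701.44 / 12 = $725.12
Shortage per month = $732.72 ÷ 12 = $61.06
New monthly escrow = $725.12 + $61.06 = $786.18

$786.18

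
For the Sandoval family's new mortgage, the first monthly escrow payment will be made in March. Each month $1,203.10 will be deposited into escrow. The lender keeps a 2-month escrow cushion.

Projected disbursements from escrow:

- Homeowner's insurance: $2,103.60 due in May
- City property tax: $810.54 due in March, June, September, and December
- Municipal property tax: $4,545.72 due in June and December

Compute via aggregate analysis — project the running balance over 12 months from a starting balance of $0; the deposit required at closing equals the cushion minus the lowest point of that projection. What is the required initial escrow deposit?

Cushion = 2 × $1,203.10 = $2,406.20
Trial balance (start $0, +$1,203.10 each month, − disbursements):
  Mar: +$1,203.10 − $810.54 → $392.56
  Apr: +$1,203.10 → $1,595.66
  May: +$1,203.10 − $2,103.60 → $695.16
  Jun: +$1,203.10 − $5,356.26 → -$3,458.00
  Jul: +$1,203.10 → -$2,254.90
  Aug: +$1,203.10 → -$1,051.80
  Sep: +$1,203.10 − $810.54 → -$659.24
  Oct: +$1,203.10 → $543.86
  Nov: +$1,203.10 → $1,746.96
  Dec: +$1,203.10 − $5,356.26 → -$2,406.20
  Jan: +$1,203.10 → -$1,203.10
  Feb: +$1,203.10 → $0.00
Lowest trial balance = -$3,458.00 (Jun)
Initial deposit = cushion − low point = $2,406.20 − (-$3,458.00) = $5,864.20

$5,864.20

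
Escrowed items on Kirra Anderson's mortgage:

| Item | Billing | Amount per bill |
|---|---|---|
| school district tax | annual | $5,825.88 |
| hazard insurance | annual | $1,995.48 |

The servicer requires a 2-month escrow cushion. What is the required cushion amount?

$1,303.56

School district tax — $5,825.88 annually
Hazard insurance — $1,995.48 annually
Total annual escrow = $5,825.88 + $1,995.48 = $7,821.36
Monthly escrow = $7,821.36 / 12 = $651.78
Required cushion = 2 × $651.78 = $1,303.56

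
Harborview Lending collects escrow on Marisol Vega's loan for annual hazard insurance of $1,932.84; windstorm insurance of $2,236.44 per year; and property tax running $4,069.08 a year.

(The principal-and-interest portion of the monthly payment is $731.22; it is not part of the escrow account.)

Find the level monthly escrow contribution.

Hazard insurance — $1,932.84 annually
Windstorm insurance — $2,236.44 annually
Property tax — $4,069.08 annually
Total per year = $1,932.84 + $2,236.44 + $4,069.08 = $8,238.36
Monthly escrow = $8,238.36 / 12 = $686.53

$686.53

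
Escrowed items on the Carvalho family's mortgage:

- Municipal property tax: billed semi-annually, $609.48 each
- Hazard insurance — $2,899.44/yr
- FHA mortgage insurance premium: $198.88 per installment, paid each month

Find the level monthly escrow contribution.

$542.08

Municipal property tax — $609.48 × 2 = $1,218.96
Hazard insurance — $2,899.44
FHA mortgage insurance premium — $198.88 × 12 = $2,386.56
Total annual escrow = $1,218.96 + $2,899.44 + $2,386.56 = $6,504.96
Monthly escrow = $6,504.96 / 12 = $542.08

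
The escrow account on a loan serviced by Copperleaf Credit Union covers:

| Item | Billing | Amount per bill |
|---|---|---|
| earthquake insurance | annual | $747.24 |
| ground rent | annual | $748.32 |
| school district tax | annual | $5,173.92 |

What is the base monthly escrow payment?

Earthquake insurance = $747.24 annually
Ground rent = $748.32 annually
School district tax = $5,173.92 annually
Yearly total = $6,669.48
Per month = $6,669.48 / 12 = $555.79

$555.79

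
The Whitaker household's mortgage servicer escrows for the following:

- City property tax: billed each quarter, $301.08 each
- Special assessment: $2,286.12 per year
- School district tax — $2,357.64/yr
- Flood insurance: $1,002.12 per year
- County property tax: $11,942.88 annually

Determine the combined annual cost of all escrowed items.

City property tax: $301.08 × 4 = $1,204.32
Special assessment: $2,286.12
School district tax: $2,357.64
Flood insurance: $1,002.12
County property tax: $11,942.88
Total annual escrow = $18,793.08

$18,793.08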